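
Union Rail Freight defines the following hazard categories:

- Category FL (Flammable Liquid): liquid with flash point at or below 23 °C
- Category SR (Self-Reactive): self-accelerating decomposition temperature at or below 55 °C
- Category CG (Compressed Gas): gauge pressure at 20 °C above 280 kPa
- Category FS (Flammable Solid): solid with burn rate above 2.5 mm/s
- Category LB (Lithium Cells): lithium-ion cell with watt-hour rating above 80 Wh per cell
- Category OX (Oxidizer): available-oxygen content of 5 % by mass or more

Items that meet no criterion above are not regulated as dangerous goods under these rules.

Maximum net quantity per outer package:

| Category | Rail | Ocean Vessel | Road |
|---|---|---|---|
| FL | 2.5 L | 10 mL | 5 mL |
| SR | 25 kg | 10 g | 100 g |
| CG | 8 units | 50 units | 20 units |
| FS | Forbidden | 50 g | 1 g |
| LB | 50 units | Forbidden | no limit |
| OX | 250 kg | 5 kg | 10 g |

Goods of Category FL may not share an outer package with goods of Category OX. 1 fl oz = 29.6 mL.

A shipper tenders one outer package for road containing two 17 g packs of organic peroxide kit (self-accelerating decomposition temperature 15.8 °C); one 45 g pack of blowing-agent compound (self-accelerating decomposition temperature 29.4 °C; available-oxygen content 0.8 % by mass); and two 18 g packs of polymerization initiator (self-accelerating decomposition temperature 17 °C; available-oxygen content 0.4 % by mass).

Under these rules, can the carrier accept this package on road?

Self-accelerating decomposition temperature 15.8 °C meets the Category SR criterion (Self-Reactive), so the organic peroxide kit is Category SR.
Blowing-agent compound: self-accelerating decomposition temperature 29.4 °C ≤ 55 °C → Category SR (Self-Reactive).
With self-accelerating decomposition temperature 17 °C (≤ 55 °C), the polymerization initiator falls in Category SR.
Category SR net quantity: (two 17 g packs = 34 g) + 45 g + (two 18 g packs = 36 g) = 115 g.
115 g exceeds the road limit of 100 g for Category SR.

No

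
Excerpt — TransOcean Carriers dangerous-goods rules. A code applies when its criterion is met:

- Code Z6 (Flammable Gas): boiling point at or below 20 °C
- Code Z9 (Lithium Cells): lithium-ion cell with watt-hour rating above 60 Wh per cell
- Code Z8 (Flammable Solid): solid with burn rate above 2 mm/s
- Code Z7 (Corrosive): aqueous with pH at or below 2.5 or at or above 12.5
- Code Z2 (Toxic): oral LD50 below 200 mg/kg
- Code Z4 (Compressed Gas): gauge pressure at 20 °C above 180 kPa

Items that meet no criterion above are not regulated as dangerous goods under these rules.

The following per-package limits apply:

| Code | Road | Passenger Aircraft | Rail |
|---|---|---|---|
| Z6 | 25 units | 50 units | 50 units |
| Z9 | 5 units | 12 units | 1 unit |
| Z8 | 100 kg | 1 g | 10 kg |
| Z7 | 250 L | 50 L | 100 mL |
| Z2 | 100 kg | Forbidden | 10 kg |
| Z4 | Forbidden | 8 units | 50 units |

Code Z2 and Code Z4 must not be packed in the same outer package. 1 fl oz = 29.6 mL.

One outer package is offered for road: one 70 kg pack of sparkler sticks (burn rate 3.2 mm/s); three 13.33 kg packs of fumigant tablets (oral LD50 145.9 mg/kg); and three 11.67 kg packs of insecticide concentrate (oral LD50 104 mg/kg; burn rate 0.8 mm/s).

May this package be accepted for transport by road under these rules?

Yes

Burn rate 3.2 mm/s meets the Code Z8 criterion (Flammable Solid), so the sparkler sticks are Code Z8.
With oral LD50 145.9 mg/kg (< 200 mg/kg), the fumigant tablets fall in Code Z2.
Insecticide concentrate: oral LD50 104 mg/kg < 200 mg/kg → Code Z2 (Toxic).
Total Code Z2: (three 13.33 kg packs = 39.99 kg) + (three 11.67 kg packs = 35.01 kg) = 75 kg.
75 kg ≤ 100 kg (road limit, Code Z2) — within limit.
Code Z8 quantity: 70 kg.
70 kg ≤ 100 kg (road limit, Code Z8) — within limit.
The segregation rule (Code Z2 with Code Z4) does not apply to Code Z2 with Code Z8.
Every hazard code is within its road limit and no segregation rule is violated.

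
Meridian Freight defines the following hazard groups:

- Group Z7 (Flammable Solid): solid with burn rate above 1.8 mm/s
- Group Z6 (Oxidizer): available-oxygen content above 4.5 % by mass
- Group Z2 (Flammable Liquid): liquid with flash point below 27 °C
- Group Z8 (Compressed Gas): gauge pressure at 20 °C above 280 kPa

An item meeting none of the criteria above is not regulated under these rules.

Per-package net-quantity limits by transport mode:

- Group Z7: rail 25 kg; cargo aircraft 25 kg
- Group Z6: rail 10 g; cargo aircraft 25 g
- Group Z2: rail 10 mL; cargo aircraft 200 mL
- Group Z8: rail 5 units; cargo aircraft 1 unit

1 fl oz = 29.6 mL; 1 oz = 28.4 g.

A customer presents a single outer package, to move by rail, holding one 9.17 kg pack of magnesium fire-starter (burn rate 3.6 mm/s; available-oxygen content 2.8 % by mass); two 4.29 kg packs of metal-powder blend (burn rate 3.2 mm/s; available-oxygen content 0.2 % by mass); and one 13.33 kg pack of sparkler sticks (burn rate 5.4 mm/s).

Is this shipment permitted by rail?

No

Burn rate 3.6 mm/s meets the Group Z7 criterion (Flammable Solid), so the magnesium fire-starter is Group Z7.
Burn rate 3.2 mm/s meets the Group Z7 criterion (Flammable Solid), so the metal-powder blend is Group Z7.
With burn rate 5.4 mm/s (> 1.8 mm/s), the sparkler sticks fall in Group Z7.
Total Group Z7: 9.17 kg + (two 4.29 kg packs = 8.58 kg) + 13.33 kg = 31.08 kg.
That exceeds the Group Z7 rail limit of 25 kg.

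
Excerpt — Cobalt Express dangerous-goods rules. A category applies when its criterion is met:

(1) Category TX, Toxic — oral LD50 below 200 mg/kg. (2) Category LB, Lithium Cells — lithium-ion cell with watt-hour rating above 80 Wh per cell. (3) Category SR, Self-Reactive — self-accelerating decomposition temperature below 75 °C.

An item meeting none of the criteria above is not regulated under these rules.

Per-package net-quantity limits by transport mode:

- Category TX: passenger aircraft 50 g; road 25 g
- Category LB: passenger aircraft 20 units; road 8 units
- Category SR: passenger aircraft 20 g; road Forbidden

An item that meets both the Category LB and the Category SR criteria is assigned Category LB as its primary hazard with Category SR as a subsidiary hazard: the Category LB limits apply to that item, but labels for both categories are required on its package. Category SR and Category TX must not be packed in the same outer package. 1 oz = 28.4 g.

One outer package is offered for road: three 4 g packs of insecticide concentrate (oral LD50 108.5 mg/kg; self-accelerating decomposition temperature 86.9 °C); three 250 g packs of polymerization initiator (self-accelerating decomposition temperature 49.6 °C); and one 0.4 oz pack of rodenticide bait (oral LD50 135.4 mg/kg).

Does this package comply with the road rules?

No

Oral LD50 108.5 mg/kg meets the Category TX criterion (Toxic), so the insecticide concentrate is Category TX.
Self-accelerating decomposition temperature 49.6 °C meets the Category SR criterion (Self-Reactive), so the polymerization initiator is Category SR.
The rodenticide bait has oral LD50 135.4 mg/kg, which is < 200 mg/kg, so it is Category TX (Toxic).
Category SR quantity: three 250 g packs = 750 g.
By road, Category SR is Forbidden regardless of quantity.
Total Category TX: (three 4 g packs = 12 g) + (one 0.4 oz pack = 11.36 g) = 23.36 g.
23.36 g is within the road limit of 25 g for Category TX.
Category SR and Category TX may not share an outer package.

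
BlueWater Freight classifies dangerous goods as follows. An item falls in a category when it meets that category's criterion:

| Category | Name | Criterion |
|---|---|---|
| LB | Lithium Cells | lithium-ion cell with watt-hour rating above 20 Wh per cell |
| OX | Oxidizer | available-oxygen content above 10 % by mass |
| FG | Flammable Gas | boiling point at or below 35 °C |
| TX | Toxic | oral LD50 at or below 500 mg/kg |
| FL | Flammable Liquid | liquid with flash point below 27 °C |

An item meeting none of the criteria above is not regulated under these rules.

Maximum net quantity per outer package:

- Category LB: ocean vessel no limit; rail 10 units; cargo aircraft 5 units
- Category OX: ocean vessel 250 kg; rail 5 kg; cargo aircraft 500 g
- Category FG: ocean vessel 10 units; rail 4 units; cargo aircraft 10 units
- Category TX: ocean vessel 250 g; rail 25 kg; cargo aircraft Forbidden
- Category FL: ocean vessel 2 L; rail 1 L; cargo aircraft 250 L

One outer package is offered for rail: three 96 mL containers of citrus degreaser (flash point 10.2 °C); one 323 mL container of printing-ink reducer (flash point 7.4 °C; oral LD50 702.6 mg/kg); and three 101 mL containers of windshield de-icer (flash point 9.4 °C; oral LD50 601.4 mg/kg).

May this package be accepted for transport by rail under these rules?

The citrus degreaser has flash point 10.2 °C, which is < 27 °C, so it is Category FL (Flammable Liquid).
Printing-ink reducer: flash point 7.4 °C < 27 °C → Category FL (Flammable Liquid).
The windshield de-icer has flash point 9.4 °C, which is < 27 °C, so it is Category FL (Flammable Liquid).
Category FL net quantity: (three 96 mL containers = 288 mL) + 323 mL + (three 101 mL containers = 303 mL) = 914 mL.
914 mL is within the rail limit of 1 L for Category FL.

Yes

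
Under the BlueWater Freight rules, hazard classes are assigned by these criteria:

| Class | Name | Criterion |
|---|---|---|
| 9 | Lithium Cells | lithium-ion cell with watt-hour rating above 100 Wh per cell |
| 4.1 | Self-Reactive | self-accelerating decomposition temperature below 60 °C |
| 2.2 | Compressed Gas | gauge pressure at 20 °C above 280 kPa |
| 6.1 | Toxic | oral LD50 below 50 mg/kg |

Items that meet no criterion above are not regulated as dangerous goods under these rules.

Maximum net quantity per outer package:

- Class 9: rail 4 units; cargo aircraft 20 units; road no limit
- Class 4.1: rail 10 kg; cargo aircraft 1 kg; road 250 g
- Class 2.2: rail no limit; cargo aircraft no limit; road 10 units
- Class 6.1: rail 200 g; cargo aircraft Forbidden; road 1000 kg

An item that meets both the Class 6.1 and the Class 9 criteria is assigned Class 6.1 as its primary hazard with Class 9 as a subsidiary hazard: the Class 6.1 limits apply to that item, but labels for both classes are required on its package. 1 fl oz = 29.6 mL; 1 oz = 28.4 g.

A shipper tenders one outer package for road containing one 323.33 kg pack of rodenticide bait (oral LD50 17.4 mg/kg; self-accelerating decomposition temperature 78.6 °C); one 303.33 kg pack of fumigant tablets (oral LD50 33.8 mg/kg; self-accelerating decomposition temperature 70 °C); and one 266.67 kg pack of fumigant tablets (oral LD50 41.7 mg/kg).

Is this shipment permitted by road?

Yes

The rodenticide bait has oral LD50 17.4 mg/kg, which is < 50 mg/kg, so it is Class 6.1 (Toxic).
Oral LD50 33.8 mg/kg meets the Class 6.1 criterion (Toxic), so the fumigant tablets are Class 6.1.
Fumigant tablets: oral LD50 41.7 mg/kg < 50 mg/kg → Class 6.1 (Toxic).
Class 6.1 net quantity: 323.33 kg + 303.33 kg + 266.67 kg = 893.33 kg.
That is within the Class 6.1 road limit of 1000 kg.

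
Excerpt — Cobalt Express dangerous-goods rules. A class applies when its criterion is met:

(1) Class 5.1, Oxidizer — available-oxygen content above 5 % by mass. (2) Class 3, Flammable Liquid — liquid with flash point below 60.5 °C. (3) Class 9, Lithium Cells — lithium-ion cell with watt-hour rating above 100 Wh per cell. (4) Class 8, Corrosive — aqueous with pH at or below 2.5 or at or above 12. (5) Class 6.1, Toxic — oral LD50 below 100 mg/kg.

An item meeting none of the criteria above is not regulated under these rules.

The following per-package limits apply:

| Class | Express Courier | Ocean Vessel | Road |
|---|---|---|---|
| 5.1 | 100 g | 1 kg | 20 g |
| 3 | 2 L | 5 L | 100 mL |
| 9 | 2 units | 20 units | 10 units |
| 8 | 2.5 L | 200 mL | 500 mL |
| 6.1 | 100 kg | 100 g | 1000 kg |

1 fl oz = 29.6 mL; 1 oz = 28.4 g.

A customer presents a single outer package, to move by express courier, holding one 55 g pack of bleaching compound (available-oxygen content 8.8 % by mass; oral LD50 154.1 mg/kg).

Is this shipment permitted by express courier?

Yes

Available-oxygen content 8.8 % by mass meets the Class 5.1 criterion (Oxidizer), so the bleaching compound is Class 5.1.
Class 5.1 quantity: 55 g.
55 g ≤ 100 g (express courier limit, Class 5.1) — within limit.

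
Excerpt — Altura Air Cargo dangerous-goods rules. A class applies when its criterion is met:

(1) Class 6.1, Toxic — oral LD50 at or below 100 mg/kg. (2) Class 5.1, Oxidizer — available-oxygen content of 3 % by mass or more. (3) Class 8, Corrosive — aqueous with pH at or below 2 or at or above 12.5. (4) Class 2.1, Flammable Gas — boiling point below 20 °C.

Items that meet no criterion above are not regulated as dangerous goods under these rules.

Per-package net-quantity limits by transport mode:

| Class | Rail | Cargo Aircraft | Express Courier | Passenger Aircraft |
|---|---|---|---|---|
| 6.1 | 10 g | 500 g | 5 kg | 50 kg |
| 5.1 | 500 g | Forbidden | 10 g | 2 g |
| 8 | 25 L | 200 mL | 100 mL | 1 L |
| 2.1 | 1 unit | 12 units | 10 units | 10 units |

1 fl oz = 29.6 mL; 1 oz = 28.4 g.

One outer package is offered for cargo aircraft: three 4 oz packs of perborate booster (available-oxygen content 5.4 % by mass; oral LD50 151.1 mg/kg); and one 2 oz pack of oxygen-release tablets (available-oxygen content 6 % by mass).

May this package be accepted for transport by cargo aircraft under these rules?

Available-oxygen content 5.4 % by mass meets the Class 5.1 criterion (Oxidizer), so the perborate booster is Class 5.1.
The oxygen-release tablets have available-oxygen content 6 % by mass, which is ≥ 3 % by mass, so they are Class 5.1 (Oxidizer).
Class 5.1 net quantity: (three 4 oz packs = 340.8 g) + (one 2 oz pack = 56.8 g) = 397.6 g.
Class 5.1 is Forbidden by cargo aircraft.

No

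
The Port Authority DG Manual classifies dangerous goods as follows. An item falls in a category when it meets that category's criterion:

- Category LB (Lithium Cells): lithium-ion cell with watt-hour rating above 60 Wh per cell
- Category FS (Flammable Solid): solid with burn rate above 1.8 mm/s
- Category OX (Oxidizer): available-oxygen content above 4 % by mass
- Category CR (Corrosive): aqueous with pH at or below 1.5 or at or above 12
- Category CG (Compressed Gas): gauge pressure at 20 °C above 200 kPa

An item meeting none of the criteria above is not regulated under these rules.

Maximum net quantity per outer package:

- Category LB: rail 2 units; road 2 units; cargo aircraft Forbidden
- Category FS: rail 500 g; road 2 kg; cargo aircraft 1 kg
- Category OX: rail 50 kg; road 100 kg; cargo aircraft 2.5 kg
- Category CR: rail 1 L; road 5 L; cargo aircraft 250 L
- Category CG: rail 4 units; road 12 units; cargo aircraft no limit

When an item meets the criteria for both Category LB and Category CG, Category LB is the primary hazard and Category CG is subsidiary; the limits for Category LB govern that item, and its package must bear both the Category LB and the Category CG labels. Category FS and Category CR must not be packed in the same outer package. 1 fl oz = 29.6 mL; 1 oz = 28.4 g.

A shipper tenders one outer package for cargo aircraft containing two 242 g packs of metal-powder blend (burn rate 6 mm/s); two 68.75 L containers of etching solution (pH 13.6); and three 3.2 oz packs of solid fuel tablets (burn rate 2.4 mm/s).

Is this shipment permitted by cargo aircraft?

Metal-powder blend: burn rate 6 mm/s > 1.8 mm/s → Category FS (Flammable Solid).
Etching solution: pH 13.6 ≥ 12 → Category CR (Corrosive).
The solid fuel tablets have burn rate 2.4 mm/s, which is > 1.8 mm/s, so they are Category FS (Flammable Solid).
Category FS net quantity: (two 242 g packs = 484 g) + (three 3.2 oz packs = 272.64 g) = 756.64 g.
That is within the Category FS cargo aircraft limit of 1 kg.
Category CR quantity: two 68.75 L containers = 137.5 L.
137.5 L is within the cargo aircraft limit of 250 L for Category CR.
Category FS and Category CR may not share an outer package.

No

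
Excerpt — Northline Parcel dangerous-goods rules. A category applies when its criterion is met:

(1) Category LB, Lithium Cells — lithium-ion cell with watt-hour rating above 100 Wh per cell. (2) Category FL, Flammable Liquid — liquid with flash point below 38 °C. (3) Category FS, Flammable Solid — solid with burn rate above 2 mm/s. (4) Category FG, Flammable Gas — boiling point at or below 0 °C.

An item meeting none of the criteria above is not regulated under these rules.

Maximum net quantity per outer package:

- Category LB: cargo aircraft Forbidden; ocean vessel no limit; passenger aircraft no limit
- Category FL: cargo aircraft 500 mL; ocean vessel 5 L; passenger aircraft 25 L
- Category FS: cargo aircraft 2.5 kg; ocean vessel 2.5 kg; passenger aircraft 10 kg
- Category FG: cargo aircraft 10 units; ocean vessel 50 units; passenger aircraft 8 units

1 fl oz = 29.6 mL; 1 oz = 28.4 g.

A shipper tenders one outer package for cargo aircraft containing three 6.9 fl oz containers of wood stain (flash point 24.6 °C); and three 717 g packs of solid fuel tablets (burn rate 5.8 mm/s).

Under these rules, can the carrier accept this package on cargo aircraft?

No

The wood stain has flash point 24.6 °C, which is < 38 °C, so it is Category FL (Flammable Liquid).
Burn rate 5.8 mm/s meets the Category FS criterion (Flammable Solid), so the solid fuel tablets are Category FS.
Category FL quantity: three 6.9 fl oz containers = 612.72 mL.
612.72 mL > 500 mL (cargo aircraft limit, Category FL) — over the limit.
Category FS quantity: three 717 g packs = 2.151 kg.
That is within the Category FS cargo aircraft limit of 2.5 kg.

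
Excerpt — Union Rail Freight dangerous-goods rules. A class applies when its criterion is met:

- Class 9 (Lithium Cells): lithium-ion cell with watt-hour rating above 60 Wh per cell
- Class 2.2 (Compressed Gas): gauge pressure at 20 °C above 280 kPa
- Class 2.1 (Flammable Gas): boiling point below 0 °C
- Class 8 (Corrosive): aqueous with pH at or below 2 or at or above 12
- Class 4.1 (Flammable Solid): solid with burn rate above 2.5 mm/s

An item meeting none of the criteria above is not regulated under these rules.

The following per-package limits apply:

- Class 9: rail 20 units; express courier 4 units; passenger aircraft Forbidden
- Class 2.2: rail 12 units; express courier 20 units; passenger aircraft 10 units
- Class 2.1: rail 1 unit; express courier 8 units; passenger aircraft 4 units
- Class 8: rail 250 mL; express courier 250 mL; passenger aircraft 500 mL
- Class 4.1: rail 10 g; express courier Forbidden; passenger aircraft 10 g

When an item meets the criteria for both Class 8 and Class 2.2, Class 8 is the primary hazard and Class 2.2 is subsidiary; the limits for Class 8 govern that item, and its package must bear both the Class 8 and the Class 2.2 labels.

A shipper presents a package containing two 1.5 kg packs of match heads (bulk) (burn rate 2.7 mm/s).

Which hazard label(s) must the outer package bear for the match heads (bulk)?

Match heads (bulk): burn rate 2.7 mm/s > 2.5 mm/s → Class 4.1 (Flammable Solid).
Only the Class 4.1 label is required.

Class 4.1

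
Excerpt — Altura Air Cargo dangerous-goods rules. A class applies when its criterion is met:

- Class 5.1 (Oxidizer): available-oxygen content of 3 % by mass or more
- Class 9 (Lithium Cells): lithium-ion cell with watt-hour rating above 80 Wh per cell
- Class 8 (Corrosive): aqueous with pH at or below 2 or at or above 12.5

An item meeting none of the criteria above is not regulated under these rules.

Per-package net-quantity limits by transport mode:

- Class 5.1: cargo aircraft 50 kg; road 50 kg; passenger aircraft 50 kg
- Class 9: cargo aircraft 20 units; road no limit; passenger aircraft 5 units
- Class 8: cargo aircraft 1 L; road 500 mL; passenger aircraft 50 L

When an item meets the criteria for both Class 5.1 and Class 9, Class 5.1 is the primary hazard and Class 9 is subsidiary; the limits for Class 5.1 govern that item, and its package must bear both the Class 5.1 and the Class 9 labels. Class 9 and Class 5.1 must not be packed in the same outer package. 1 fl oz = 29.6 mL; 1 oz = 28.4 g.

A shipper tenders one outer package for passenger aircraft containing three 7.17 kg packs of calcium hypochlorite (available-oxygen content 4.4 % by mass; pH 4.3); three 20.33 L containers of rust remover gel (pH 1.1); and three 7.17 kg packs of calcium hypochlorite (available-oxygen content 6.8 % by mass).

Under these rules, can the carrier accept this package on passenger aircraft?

No

The calcium hypochlorite has available-oxygen content 4.4 % by mass, which is ≥ 3 % by mass, so it is Class 5.1 (Oxidizer).
Rust remover gel: pH 1.1 ≤ 2 → Class 8 (Corrosive).
With available-oxygen content 6.8 % by mass (≥ 3 % by mass), the calcium hypochlorite falls in Class 5.1.
Class 8 quantity: three 20.33 L containers = 60.99 L.
That exceeds the Class 8 passenger aircraft limit of 50 L.
Total Class 5.1: (three 7.17 kg packs = 21.51 kg) + (three 7.17 kg packs = 21.51 kg) = 43.02 kg.
43.02 kg is within the passenger aircraft limit of 50 kg for Class 5.1.
The segregation rule (Class 9 with Class 5.1) does not apply to Class 8 with Class 5.1.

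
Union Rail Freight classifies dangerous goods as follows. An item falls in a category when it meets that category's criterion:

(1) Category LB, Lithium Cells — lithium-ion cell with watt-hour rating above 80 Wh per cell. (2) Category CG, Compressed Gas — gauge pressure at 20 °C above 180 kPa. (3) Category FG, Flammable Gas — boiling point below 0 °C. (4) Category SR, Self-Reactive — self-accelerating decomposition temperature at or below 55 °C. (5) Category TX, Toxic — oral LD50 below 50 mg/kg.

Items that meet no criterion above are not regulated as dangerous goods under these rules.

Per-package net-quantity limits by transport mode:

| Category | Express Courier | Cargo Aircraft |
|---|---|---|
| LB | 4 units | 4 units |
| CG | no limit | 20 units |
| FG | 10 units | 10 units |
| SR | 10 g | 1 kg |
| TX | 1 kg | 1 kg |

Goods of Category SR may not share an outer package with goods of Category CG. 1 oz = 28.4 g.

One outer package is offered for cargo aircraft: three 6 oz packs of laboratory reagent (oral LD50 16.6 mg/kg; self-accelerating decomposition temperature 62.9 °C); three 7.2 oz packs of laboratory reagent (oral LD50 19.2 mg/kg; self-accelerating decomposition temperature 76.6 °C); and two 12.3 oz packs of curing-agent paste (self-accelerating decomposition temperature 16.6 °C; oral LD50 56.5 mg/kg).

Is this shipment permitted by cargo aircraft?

The laboratory reagent has oral LD50 16.6 mg/kg, which is < 50 mg/kg, so it is Category TX (Toxic).
Laboratory reagent: oral LD50 19.2 mg/kg < 50 mg/kg → Category TX (Toxic).
The curing-agent paste has self-accelerating decomposition temperature 16.6 °C, which is ≤ 55 °C, so it is Category SR (Self-Reactive).
Category TX net quantity: (three 6 oz packs = 511.2 g) + (three 7.2 oz packs = 613.44 g) = 1124.64 g.
1124.64 g > 1 kg (cargo aircraft limit, Category TX) — over the limit.
Category SR quantity: two 12.3 oz packs = 698.64 g.
That is within the Category SR cargo aircraft limit of 1 kg.
The segregation rule (Category SR with Category CG) does not apply to Category TX with Category SR.

No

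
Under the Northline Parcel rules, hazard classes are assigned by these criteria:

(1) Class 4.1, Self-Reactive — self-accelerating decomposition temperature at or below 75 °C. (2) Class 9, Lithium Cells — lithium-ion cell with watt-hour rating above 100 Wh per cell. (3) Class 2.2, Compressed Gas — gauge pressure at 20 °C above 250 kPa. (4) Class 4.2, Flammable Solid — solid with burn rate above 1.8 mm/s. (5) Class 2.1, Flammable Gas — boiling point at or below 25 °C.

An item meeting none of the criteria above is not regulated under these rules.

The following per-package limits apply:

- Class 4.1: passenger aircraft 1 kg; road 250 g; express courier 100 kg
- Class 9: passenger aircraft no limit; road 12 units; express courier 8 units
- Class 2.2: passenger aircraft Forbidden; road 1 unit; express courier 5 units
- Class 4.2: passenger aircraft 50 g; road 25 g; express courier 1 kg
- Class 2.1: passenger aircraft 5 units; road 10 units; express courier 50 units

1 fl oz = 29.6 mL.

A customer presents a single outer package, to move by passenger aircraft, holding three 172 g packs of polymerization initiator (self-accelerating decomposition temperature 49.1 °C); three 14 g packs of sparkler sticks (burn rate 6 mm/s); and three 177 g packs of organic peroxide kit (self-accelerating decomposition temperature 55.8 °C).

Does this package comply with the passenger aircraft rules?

No

With self-accelerating decomposition temperature 49.1 °C (≤ 75 °C), the polymerization initiator falls in Class 4.1.
Burn rate 6 mm/s meets the Class 4.2 criterion (Flammable Solid), so the sparkler sticks are Class 4.2.
Self-accelerating decomposition temperature 55.8 °C meets the Class 4.1 criterion (Self-Reactive), so the organic peroxide kit is Class 4.1.
Class 4.1 net quantity: (three 172 g packs = 516 g) + (three 177 g packs = 531 g) = 1.047 kg.
1.047 kg exceeds the passenger aircraft limit of 1 kg for Class 4.1.
Class 4.2 quantity: three 14 g packs = 42 g.
42 g ≤ 50 g (passenger aircraft limit, Class 4.2) — within limit.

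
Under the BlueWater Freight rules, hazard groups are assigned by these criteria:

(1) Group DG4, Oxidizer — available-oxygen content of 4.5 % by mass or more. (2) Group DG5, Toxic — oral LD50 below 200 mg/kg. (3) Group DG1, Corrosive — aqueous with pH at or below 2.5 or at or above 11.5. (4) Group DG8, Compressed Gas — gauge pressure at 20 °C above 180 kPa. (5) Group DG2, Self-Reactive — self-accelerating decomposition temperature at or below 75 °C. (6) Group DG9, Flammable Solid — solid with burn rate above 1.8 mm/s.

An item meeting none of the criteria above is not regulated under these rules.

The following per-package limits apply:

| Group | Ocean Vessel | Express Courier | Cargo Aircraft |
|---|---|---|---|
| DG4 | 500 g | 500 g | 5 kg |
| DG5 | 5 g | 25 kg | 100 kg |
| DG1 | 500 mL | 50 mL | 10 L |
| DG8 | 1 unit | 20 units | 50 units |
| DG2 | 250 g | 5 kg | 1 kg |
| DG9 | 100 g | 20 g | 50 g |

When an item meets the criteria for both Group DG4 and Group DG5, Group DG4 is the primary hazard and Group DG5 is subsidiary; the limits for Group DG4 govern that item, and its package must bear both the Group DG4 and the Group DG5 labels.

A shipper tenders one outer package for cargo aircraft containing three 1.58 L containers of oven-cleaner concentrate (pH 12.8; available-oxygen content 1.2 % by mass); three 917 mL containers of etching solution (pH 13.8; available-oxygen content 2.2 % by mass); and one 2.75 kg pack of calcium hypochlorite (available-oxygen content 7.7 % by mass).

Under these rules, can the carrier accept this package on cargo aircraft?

Yes

The oven-cleaner concentrate has pH 12.8, which is ≥ 11.5, so it is Group DG1 (Corrosive).
The etching solution has pH 13.8, which is ≥ 11.5, so it is Group DG1 (Corrosive).
Available-oxygen content 7.7 % by mass meets the Group DG4 criterion (Oxidizer), so the calcium hypochlorite is Group DG4.
Group DG4 quantity: 2.75 kg.
2.75 kg is within the cargo aircraft limit of 5 kg for Group DG4.
Group DG1 net quantity: (three 1.58 L containers = 4.74 L) + (three 917 mL containers = 2.751 L) = 7.491 L.
That is within the Group DG1 cargo aircraft limit of 10 L.
Every hazard group is within its cargo aircraft limit and no segregation rule is violated.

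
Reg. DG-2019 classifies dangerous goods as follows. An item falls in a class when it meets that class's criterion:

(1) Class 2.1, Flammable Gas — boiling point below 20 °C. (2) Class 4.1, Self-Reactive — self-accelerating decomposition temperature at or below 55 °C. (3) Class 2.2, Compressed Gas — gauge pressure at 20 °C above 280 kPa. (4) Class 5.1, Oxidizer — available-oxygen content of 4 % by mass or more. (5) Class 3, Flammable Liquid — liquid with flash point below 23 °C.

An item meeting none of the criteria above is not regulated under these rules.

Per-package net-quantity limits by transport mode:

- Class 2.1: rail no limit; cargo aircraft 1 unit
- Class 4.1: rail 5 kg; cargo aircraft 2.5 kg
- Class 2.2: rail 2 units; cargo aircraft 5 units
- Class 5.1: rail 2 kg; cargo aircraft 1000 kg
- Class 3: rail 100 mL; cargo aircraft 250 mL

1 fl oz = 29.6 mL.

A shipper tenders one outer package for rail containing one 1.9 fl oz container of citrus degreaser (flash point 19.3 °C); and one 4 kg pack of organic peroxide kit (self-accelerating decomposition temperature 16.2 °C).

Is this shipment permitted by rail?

Flash point 19.3 °C meets the Class 3 criterion (Flammable Liquid), so the citrus degreaser is Class 3.
Organic peroxide kit: self-accelerating decomposition temperature 16.2 °C ≤ 55 °C → Class 4.1 (Self-Reactive).
Class 3 quantity: one 1.9 fl oz container = 56.24 mL.
That is within the Class 3 rail limit of 100 mL.
Class 4.1 quantity: 4 kg.
4 kg is within the rail limit of 5 kg for Class 4.1.
Every hazard class is within its rail limit and no segregation rule is violated.

Yes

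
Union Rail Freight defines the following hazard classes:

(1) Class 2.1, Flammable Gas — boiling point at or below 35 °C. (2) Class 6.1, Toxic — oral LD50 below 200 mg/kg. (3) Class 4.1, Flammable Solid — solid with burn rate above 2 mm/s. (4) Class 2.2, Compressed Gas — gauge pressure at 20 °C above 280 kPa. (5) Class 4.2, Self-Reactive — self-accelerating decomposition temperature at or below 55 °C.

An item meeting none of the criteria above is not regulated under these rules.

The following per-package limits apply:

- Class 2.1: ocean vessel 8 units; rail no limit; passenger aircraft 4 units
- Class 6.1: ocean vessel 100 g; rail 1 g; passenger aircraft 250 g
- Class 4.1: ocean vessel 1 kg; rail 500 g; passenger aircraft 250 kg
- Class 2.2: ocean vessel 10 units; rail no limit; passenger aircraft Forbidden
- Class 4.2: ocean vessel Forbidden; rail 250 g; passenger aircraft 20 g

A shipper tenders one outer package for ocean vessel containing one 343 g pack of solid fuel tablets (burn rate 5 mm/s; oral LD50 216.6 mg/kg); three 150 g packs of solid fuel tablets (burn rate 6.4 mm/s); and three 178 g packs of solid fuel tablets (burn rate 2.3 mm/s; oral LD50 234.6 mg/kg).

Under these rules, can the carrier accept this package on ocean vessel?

The solid fuel tablets have burn rate 5 mm/s, which is > 2 mm/s, so they are Class 4.1 (Flammable Solid).
Solid fuel tablets: burn rate 6.4 mm/s > 2 mm/s → Class 4.1 (Flammable Solid).
Solid fuel tablets: burn rate 2.3 mm/s > 2 mm/s → Class 4.1 (Flammable Solid).
Total Class 4.1: 343 g + (three 150 g packs = 450 g) + (three 178 g packs = 534 g) = 1.327 kg.
1.327 kg exceeds the ocean vessel limit of 1 kg for Class 4.1.

No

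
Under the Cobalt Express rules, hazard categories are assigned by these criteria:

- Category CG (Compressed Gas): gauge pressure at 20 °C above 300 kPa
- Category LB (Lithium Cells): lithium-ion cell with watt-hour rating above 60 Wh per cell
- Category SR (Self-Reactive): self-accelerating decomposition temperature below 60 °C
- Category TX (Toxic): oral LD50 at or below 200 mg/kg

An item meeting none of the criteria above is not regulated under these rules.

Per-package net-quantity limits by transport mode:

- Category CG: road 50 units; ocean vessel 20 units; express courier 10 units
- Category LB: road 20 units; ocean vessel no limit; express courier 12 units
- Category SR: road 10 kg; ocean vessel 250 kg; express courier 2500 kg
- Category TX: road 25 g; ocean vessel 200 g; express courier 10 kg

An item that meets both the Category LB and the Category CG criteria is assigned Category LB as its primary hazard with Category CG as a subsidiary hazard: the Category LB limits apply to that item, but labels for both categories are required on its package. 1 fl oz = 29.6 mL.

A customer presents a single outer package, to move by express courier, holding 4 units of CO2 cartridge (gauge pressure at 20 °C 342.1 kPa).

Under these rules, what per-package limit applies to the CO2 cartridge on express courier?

10 units

With gauge pressure at 20 °C 342.1 kPa (> 300 kPa), the CO2 cartridge falls in Category CG.
The express courier limit for Category CG is 10 units.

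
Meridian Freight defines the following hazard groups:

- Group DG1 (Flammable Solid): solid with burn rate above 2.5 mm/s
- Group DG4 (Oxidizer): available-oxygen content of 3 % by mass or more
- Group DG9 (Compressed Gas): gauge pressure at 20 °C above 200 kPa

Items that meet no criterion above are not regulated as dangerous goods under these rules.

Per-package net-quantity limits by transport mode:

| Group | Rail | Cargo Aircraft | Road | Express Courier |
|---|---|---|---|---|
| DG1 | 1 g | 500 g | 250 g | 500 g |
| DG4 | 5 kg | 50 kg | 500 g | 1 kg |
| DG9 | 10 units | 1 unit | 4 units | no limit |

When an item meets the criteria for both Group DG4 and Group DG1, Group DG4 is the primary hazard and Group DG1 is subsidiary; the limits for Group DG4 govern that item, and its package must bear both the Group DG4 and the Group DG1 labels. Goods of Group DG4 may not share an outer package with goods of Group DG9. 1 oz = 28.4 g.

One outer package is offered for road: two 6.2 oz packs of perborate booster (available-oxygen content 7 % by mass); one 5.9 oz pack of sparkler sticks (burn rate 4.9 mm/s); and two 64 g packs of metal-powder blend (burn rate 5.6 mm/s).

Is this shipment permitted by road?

Available-oxygen content 7 % by mass meets the Group DG4 criterion (Oxidizer), so the perborate booster is Group DG4.
With burn rate 4.9 mm/s (> 2.5 mm/s), the sparkler sticks fall in Group DG1.
Burn rate 5.6 mm/s meets the Group DG1 criterion (Flammable Solid), so the metal-powder blend is Group DG1.
Group DG1 net quantity: (one 5.9 oz pack = 167.56 g) + (two 64 g packs = 128 g) = 295.56 g.
295.56 g exceeds the road limit of 250 g for Group DG1.
Group DG4 quantity: two 6.2 oz packs = 352.16 g.
352.16 g is within the road limit of 500 g for Group DG4.
The segregation rule (Group DG4 with Group DG9) does not apply to Group DG1 with Group DG4.

No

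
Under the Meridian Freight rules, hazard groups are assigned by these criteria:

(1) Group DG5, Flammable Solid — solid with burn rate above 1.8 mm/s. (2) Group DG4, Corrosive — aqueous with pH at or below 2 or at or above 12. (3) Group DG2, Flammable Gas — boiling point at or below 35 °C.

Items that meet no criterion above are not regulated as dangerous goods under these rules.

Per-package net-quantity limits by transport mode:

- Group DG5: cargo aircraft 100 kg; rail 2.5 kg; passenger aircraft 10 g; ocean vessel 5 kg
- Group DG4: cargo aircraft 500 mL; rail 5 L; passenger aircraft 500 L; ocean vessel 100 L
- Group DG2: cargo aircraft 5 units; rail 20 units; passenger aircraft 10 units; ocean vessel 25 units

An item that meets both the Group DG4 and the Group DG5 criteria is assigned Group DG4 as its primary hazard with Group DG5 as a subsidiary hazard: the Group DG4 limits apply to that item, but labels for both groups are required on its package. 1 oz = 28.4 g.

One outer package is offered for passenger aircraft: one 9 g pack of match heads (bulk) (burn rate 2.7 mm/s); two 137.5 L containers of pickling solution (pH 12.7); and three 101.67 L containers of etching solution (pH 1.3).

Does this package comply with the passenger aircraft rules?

No

With burn rate 2.7 mm/s (> 1.8 mm/s), the match heads (bulk) fall in Group DG5.
pH 12.7 meets the Group DG4 criterion (Corrosive), so the pickling solution is Group DG4.
pH 1.3 meets the Group DG4 criterion (Corrosive), so the etching solution is Group DG4.
Group DG4 net quantity: (two 137.5 L containers = 275 L) + (three 101.67 L containers = 305.01 L) = 580.01 L.
580.01 L exceeds the passenger aircraft limit of 500 L for Group DG4.
Group DG5 quantity: 9 g.
That is within the Group DG5 passenger aircraft limit of 10 g.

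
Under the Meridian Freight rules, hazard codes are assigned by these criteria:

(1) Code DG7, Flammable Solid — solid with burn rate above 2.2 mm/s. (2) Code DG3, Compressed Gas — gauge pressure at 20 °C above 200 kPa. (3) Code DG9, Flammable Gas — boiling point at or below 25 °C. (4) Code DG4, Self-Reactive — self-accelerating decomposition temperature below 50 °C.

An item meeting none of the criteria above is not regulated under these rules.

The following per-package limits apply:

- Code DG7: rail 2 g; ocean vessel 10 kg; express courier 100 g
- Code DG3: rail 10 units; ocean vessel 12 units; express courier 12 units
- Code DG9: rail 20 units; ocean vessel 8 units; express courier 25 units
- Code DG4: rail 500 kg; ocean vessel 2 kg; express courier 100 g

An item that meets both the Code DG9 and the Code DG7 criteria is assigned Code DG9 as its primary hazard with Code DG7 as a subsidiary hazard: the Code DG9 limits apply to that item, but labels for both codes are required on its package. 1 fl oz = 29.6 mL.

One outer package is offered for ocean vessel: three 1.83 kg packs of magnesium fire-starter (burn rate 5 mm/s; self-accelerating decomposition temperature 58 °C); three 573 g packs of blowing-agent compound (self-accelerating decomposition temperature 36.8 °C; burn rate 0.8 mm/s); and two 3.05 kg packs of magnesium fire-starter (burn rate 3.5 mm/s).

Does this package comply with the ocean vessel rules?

No

Burn rate 5 mm/s meets the Code DG7 criterion (Flammable Solid), so the magnesium fire-starter is Code DG7.
With self-accelerating decomposition temperature 36.8 °C (< 50 °C), the blowing-agent compound falls in Code DG4.
The magnesium fire-starter has burn rate 3.5 mm/s, which is > 2.2 mm/s, so it is Code DG7 (Flammable Solid).
Total Code DG7: (three 1.83 kg packs = 5.49 kg) + (two 3.05 kg packs = 6.1 kg) = 11.59 kg.
11.59 kg > 10 kg (ocean vessel limit, Code DG7) — over the limit.
Code DG4 quantity: three 573 g packs = 1.719 kg.
1.719 kg ≤ 2 kg (ocean vessel limit, Code DG4) — within limit.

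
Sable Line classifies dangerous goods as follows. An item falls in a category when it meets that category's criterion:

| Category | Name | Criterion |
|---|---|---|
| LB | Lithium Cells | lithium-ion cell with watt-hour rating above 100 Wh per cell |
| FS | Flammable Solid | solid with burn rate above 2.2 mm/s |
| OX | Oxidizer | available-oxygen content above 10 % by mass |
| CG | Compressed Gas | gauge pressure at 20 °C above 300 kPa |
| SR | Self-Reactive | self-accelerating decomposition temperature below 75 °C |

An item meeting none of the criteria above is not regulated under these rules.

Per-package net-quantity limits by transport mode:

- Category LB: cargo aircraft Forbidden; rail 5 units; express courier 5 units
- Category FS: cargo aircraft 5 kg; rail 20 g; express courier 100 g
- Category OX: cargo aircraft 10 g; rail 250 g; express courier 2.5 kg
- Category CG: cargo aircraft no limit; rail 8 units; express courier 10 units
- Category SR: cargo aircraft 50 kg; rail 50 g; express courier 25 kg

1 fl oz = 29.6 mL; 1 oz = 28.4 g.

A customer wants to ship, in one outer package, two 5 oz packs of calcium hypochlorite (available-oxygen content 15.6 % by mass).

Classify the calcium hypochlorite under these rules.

Available-oxygen content 15.6 % by mass meets the Category OX criterion (Oxidizer), so the calcium hypochlorite is Category OX.

Category OX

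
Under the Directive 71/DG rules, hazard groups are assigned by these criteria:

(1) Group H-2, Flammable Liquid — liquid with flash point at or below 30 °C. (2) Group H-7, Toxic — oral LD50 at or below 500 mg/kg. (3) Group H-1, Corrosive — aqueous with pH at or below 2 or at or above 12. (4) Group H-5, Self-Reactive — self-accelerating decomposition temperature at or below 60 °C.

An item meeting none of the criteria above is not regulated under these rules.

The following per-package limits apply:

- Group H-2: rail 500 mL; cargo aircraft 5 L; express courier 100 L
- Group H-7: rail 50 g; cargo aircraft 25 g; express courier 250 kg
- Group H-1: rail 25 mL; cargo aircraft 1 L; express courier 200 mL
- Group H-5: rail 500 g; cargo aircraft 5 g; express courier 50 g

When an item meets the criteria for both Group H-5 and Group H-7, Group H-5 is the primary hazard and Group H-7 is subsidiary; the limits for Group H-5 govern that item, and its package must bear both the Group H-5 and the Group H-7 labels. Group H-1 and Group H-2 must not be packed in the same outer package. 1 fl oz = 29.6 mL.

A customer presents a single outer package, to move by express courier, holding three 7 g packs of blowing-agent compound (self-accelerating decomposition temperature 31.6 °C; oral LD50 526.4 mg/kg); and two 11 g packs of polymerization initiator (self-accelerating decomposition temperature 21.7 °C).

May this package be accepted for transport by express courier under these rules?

Yes

The blowing-agent compound has self-accelerating decomposition temperature 31.6 °C, which is ≤ 60 °C, so it is Group H-5 (Self-Reactive).
With self-accelerating decomposition temperature 21.7 °C (≤ 60 °C), the polymerization initiator falls in Group H-5.
Group H-5 net quantity: (three 7 g packs = 21 g) + (two 11 g packs = 22 g) = 43 g.
That is within the Group H-5 express courier limit of 50 g.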